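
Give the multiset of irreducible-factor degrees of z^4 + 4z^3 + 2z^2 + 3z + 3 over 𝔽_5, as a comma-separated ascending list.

Write f(z) = z^4 + 4z^3 + 2z^2 + 3z + 3.
Roots in 𝔽_5: f(0) = 3; f(1) = 3; f(2) = 0 → root; f(3) = 4; f(4) = 4.
Linear factors from roots: (z + 3).
Complete factorization: f(z) = (z + 3)·(z^3 + z^2 + 4z + 1).
Factor degrees with multiplicity: 1 + 3 = 4.

1, 3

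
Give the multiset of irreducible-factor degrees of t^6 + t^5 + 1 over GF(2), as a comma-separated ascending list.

6

Write f(t) = t^6 + t^5 + 1.
Roots in GF(2): f(0) = 1; f(1) = 1.
Complete factorization: f(t) = (t^6 + t^5 + 1).
Factor degrees with multiplicity: 6 = 6.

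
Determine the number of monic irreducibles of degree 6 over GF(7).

19544

x^(7^6) − x is the product of all monic irreducibles of degree dividing 6; Möbius inversion gives N = (1/6) Σ μ(6/d)·7^d.
Divisors of 6: 1, 2, 3, 6; μ(6/d) for each: 1, -1, -1, 1.
Σ = 7^1 − 7^2 − 7^3 + 7^6 = 117264.
N = 117264/6 = 19544.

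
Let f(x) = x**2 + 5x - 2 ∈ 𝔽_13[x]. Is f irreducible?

Yes

Check each element of 𝔽_13 for a root: f(0)=11, f(1)=4, f(2)=12, f(3)=9, f(4)=8, f(5)=9, f(6)=12, f(7)=4, f(8)=11, f(9)=7, f(10)=5, f(11)=5, f(12)=7.
No roots. A degree-2 polynomial over a field with no linear factor is irreducible.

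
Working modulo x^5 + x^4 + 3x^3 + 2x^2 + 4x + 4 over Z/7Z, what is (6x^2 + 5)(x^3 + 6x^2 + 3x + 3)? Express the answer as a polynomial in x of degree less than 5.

2x^4 + 5x^3 + x^2 + 5x + 5

Multiply in Z/7Z[x]: (6x^2 + 5)·(x^3 + 6x^2 + 3x + 3) = 6x^5 + x^4 + 2x^3 + 6x^2 + x + 1.
Reduce using x^5 ≡ 6x^4 + 4x^3 + 5x^2 + 3x + 3 (mod x^5 + x^4 + 3x^3 + 2x^2 + 4x + 4).
Reduced: 2x^4 + 5x^3 + x^2 + 5x + 5.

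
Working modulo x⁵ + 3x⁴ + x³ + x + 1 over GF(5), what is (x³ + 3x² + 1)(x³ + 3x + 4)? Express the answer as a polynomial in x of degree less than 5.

2x^4 + 4x^3 + x^2 + 2x + 4

Multiply in GF(5)[x]: (x³ + 3x² + 1)·(x³ + 3x + 4) = x⁶ + 3x⁵ + 3x⁴ + 4x³ + 2x² + 3x + 4.
Reduce using x⁵ ≡ 2x⁴ + 4x³ + 4x + 4 (mod x⁵ + 3x⁴ + x³ + x + 1).
Reduced: 2x⁴ + 4x³ + x² + 2x + 4.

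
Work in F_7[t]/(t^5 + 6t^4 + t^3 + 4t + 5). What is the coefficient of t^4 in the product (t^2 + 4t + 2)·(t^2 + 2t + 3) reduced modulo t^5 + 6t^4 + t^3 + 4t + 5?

Multiply in F_7[t]: (t^2 + 4t + 2)·(t^2 + 2t + 3) = t^4 + 6t^3 + 6t^2 + 2t + 6.
Reduced: t^4 + 6t^3 + 6t^2 + 2t + 6.

1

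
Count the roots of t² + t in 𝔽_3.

Write h(t) = t² + t.
Evaluate at each of the 3 elements of 𝔽_3:
h(0) = 0 → root; h(1) = 2; h(2) = 0 → root.
Roots: {0, 2}.

2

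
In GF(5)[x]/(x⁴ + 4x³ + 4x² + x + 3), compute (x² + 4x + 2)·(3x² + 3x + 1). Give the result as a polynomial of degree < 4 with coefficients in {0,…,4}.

3x^3 + 2x^2 + 2x + 3

Multiply in GF(5)[x]: (x² + 4x + 2)·(3x² + 3x + 1) = 3x⁴ + 4x² + 2.
Reduce using x⁴ ≡ x³ + x² + 4x + 2 (mod x⁴ + 4x³ + 4x² + x + 3).
Reduced: 3x³ + 2x² + 2x + 3.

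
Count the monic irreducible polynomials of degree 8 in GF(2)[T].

30

By the necklace-counting formula, N_2(8) = (1/8) Σ_{d|8} μ(8/d)·2^d.
Divisors of 8: 1, 2, 4, 8; μ(8/d) for each: 0, 0, -1, 1.
Σ = − 2^4 + 2^8 = 240.
N = 240/8 = 30.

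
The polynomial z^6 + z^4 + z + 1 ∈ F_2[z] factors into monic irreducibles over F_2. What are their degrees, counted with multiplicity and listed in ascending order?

1, 2, 3

Write g(z) = z^6 + z^4 + z + 1.
Roots in F_2: g(0) = 1; g(1) = 0 → root.
Linear factors from roots: (z + 1).
Complete factorization: g(z) = (z + 1)·(z^2 + z + 1)·(z^3 + z + 1).
Factor degrees with multiplicity: 1 + 2 + 3 = 6.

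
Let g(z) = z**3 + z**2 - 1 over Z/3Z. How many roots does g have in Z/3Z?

0

Evaluate at each of the 3 elements of Z/3Z:
g(0) = 2; g(1) = 1; g(2) = 2.
No element is a root.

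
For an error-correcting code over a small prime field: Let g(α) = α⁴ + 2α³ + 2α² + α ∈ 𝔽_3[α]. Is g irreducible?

Check for roots in 𝔽_3: g(0) = 0 → root; g(1) = 0 → root; g(2) = 0 → root.
g(0) = 0, so (α) divides g(α); g is reducible.

No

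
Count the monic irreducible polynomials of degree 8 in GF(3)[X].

The number of monic irreducibles of degree 8 over GF(3) is (1/8)·Σ_{d∣8} μ(8/d) 3^d.
Divisors of 8: 1, 2, 4, 8; μ(8/d) for each: 0, 0, -1, 1.
Σ = − 3^4 + 3^8 = 6480.
N = 6480/8 = 810.

810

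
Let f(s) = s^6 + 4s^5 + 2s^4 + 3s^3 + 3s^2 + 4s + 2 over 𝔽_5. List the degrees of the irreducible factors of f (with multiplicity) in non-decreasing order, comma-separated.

Roots in 𝔽_5: f(0) = 2; f(1) = 4; f(2) = 0 → root; f(3) = 0 → root; f(4) = 2.
Linear factors from roots: (s + 3), (s + 2).
Complete factorization: f(s) = (s + 2)·(s + 3)·(s^2 + 2s + 3)·(s^2 + 2s + 4).
Factor degrees with multiplicity: 1 + 1 + 2 + 2 = 6.

1, 1, 2, 2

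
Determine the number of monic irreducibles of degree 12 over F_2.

335

By the necklace-counting formula, N_2(12) = (1/12) Σ_{d|12} μ(12/d)·2^d.
Divisors of 12: 1, 2, 3, 4, 6, 12; μ(12/d) for each: 0, 1, 0, -1, -1, 1.
Σ = 2^2 − 2^4 − 2^6 + 2^12 = 4020.
N = 4020/12 = 335.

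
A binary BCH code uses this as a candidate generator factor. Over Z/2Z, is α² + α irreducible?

No

Write g(α) = α² + α.
Check for roots in Z/2Z: g(0) = 0 → root; g(1) = 0 → root.
g(0) = 0, so (α) divides g(α); g is reducible.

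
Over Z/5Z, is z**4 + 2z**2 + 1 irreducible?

No

Write f(z) = z**4 + 2z**2 + 1.
Check for roots in Z/5Z: f(0) = 1; f(1) = 4; f(2) = 0 → root; f(3) = 0 → root; f(4) = 4.
f(2) = 0, so (z − 2) divides f(z); f is reducible.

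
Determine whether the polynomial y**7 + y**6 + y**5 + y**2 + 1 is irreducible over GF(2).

Yes

Write g(y) = y**7 + y**6 + y**5 + y**2 + 1.
Check for roots in GF(2): g(0) = 1; g(1) = 1.
No roots, so no linear factors.
Monic irreducibles of degree 2 over GF(2): y**2 + y + 1.
None of them divide g (all give nonzero remainder).
Monic irreducibles of degree 3 over GF(2): y**3 + y + 1, y**3 + y**2 + 1.
None of them divide g (all give nonzero remainder).
No irreducible factor of degree ≤ 3 exists, so g is irreducible over GF(2).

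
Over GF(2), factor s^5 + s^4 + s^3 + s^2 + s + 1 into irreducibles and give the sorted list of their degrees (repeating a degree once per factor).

1, 2, 2

Write f(s) = s^5 + s^4 + s^3 + s^2 + s + 1.
Roots in GF(2): f(0) = 1; f(1) = 0 → root.
Linear factors from roots: (s + 1).
Complete factorization: f(s) = (s + 1)·(s^2 + s + 1)^2.
Factor degrees with multiplicity: 1 + 2 + 2 = 5.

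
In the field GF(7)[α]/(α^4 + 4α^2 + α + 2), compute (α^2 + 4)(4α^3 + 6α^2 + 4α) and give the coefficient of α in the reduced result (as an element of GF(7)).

2

Multiply in GF(7)[α]: (α^2 + 4)·(4α^3 + 6α^2 + 4α) = 4α^5 + 6α^4 + 6α^3 + 3α^2 + 2α.
Reduce using α^4 ≡ 3α^2 + 6α + 5 (mod α^4 + 4α^2 + α + 2).
Reduced: 4α^3 + 3α^2 + 2α + 2.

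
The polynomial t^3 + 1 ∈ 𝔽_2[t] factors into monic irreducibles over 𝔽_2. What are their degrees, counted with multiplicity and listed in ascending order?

1, 2

Write g(t) = t^3 + 1.
Roots in 𝔽_2: g(0) = 1; g(1) = 0 → root.
Linear factors from roots: (t + 1).
Complete factorization: g(t) = (t + 1)·(t^2 + t + 1).
Factor degrees with multiplicity: 1 + 2 = 3.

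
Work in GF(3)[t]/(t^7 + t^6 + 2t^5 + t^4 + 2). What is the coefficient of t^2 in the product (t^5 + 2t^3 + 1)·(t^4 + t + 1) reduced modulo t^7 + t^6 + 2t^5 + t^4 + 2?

Multiply in GF(3)[t]: (t^5 + 2t^3 + 1)·(t^4 + t + 1) = t^9 + 2t^7 + t^6 + t^5 + 2t^3 + t + 1.
Reduce using t^7 ≡ 2t^6 + t^5 + 2t^4 + 1 (mod t^7 + t^6 + 2t^5 + t^4 + 2).
Reduced: t^6 + 2t^4 + 2t^3 + t^2 + 2.

1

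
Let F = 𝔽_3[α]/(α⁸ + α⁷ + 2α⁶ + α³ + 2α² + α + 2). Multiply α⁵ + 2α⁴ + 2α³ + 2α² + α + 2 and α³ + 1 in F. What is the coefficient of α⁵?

0

Multiply in 𝔽_3[α]: (α⁵ + 2α⁴ + 2α³ + 2α² + α + 2)·(α³ + 1) = α⁸ + 2α⁷ + 2α⁶ + α³ + 2α² + α + 2.
Reduce using α⁸ ≡ 2α⁷ + α⁶ + 2α³ + α² + 2α + 1 (mod α⁸ + α⁷ + 2α⁶ + α³ + 2α² + α + 2).
Reduced: α⁷.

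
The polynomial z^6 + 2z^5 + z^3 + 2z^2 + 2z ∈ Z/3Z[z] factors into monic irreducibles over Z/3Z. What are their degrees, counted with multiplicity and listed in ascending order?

1, 2, 3

Write g(z) = z^6 + 2z^5 + z^3 + 2z^2 + 2z.
Roots in Z/3Z: g(0) = 0 → root; g(1) = 2; g(2) = 1.
Linear factors from roots: (z).
Complete factorization: g(z) = (z)·(z^2 + 1)·(z^3 + 2z^2 + 2z + 2).
Factor degrees with multiplicity: 1 + 2 + 3 = 6.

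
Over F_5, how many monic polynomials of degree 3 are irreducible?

Gauss's count: N_{5}(3) = (1/3) Σ_{d|3} μ(3/d)·5^d.
Divisors of 3: 1, 3; μ(3/d) for each: -1, 1.
Σ = − 5^1 + 5^3 = 120.
N = 120/3 = 40.

40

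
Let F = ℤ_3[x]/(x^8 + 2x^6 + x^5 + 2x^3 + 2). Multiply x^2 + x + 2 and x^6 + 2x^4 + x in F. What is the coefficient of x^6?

2

Multiply in ℤ_3[x]: (x^2 + x + 2)·(x^6 + 2x^4 + x) = x^8 + x^7 + x^6 + 2x^5 + x^4 + x^3 + x^2 + 2x.
Reduce using x^8 ≡ x^6 + 2x^5 + x^3 + 1 (mod x^8 + 2x^6 + x^5 + 2x^3 + 2).
Reduced: x^7 + 2x^6 + x^5 + x^4 + 2x^3 + x^2 + 2x + 1.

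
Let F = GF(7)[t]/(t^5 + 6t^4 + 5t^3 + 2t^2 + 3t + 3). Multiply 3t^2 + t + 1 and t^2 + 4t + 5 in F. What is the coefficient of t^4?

3

Multiply in GF(7)[t]: (3t^2 + t + 1)·(t^2 + 4t + 5) = 3t^4 + 6t^3 + 6t^2 + 2t + 5.
Reduced: 3t^4 + 6t^3 + 6t^2 + 2t + 5.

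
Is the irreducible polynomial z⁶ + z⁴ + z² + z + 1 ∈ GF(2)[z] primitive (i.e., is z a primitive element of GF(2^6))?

No

Write f(z) = z⁶ + z⁴ + z² + z + 1.
|GF(2^6)^×| = 2^6 − 1 = 63. Prime factorization: 63 = 3^2·7.
f is primitive ⇔ z has order 63 in GF(2)[z]/(f), i.e. z^(63/q) ≠ 1 for each prime q | 63.
z^(21) mod f = 1
z^(9) mod f = z⁴ + z² + z.
Since z^(21) = 1, the order of z divides 21 < 63; not primitive.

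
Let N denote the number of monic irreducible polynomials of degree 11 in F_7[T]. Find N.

179756976

The number of monic irreducibles of degree 11 over GF(7) is (1/11)·Σ_{d∣11} μ(11/d) 7^d.
Divisors of 11: 1, 11; μ(11/d) for each: -1, 1.
Σ = − 7^1 + 7^11 = 1977326736.
N = 1977326736/11 = 179756976.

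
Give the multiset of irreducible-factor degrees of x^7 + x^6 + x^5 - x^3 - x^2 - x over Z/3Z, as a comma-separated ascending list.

1, 1, 1, 1, 1, 2

Write f(x) = x^7 + x^6 + x^5 - x^3 - x^2 - x.
Roots in Z/3Z: f(0) = 0 → root; f(1) = 0 → root; f(2) = 0 → root.
Linear factors from roots: (x), (x - 1), (x + 1).
Complete factorization: f(x) = (x)·(x + 1)·(x - 1)^3·(x^2 + 1).
Factor degrees with multiplicity: 1 + 1 + 1 + 1 + 1 + 2 = 7.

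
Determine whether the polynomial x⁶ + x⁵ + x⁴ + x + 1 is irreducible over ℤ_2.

Write P(x) = x⁶ + x⁵ + x⁴ + x + 1.
Check for roots in ℤ_2: P(0) = 1; P(1) = 1.
No roots, so no linear factors.
Monic irreducibles of degree 2 over GF(2): x² + x + 1.
None of them divide P (all give nonzero remainder).
Monic irreducibles of degree 3 over GF(2): x³ + x + 1, x³ + x² + 1.
None of them divide P (all give nonzero remainder).
No irreducible factor of degree ≤ 3 exists, so P is irreducible over GF(2).

Yes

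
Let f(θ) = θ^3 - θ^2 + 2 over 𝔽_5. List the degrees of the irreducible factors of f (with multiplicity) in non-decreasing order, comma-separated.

1, 1, 1

Roots in 𝔽_5: f(0) = 2; f(1) = 2; f(2) = 1; f(3) = 0 → root; f(4) = 0 → root.
Linear factors from roots: (θ + 2), (θ + 1).
Complete factorization: f(θ) = (θ + 2)·(θ + 1)^2.
Factor degrees with multiplicity: 1 + 1 + 1 = 3.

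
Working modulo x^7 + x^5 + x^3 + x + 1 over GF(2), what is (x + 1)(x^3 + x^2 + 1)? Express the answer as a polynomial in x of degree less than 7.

Multiply in GF(2)[x]: (x + 1)·(x^3 + x^2 + 1) = x^4 + x^2 + x + 1.
Reduced: x^4 + x^2 + x + 1.

x^4 + x^2 + x + 1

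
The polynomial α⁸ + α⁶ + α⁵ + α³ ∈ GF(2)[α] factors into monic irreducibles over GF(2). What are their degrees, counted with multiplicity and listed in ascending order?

Write g(α) = α⁸ + α⁶ + α⁵ + α³.
Roots in GF(2): g(0) = 0 → root; g(1) = 0 → root.
Linear factors from roots: (α), (α + 1).
Complete factorization: g(α) = (α)^3·(α + 1)^3·(α² + α + 1).
Factor degrees with multiplicity: 1 + 1 + 1 + 1 + 1 + 1 + 2 = 8.

1, 1, 1, 1, 1, 1, 2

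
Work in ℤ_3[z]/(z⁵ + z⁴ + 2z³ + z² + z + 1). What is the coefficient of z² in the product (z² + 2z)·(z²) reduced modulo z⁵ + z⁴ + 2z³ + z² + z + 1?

Multiply in ℤ_3[z]: (z² + 2z)·(z²) = z⁴ + 2z³.
Reduced: z⁴ + 2z³.

0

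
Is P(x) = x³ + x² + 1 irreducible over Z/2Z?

Check for roots in Z/2Z: P(0) = 1; P(1) = 1.
No roots. A degree-3 polynomial over a field with no linear factor is irreducible.

Yes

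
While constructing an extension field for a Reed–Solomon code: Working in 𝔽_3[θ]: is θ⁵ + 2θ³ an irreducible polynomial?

Write h(θ) = θ⁵ + 2θ³.
Check for roots in 𝔽_3: h(0) = 0 → root; h(1) = 0 → root; h(2) = 0 → root.
h(0) = 0, so (θ) divides h(θ); h is reducible.

No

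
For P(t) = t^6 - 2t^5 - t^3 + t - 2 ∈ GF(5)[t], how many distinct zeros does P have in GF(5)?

0

Evaluate at each of the 5 elements of GF(5):
P(0) = 3; P(1) = 2; P(2) = 2; P(3) = 2; P(4) = 1.
No element is a root.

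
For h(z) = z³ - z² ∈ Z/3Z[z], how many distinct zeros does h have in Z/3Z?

2

Evaluate at each of the 3 elements of Z/3Z:
h(0) = 0 → root; h(1) = 0 → root; h(2) = 1.
Roots: {0, 1}.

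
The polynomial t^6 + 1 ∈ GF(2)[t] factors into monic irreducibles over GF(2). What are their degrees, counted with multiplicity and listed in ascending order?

Write h(t) = t^6 + 1.
Roots in GF(2): h(0) = 1; h(1) = 0 → root.
Linear factors from roots: (t + 1).
Complete factorization: h(t) = (t + 1)^2·(t^2 + t + 1)^2.
Factor degrees with multiplicity: 1 + 1 + 2 + 2 = 6.

1, 1, 2, 2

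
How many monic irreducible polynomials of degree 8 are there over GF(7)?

720300

By the necklace-counting formula, N_7(8) = (1/8) Σ_{d|8} μ(8/d)·7^d.
Divisors of 8: 1, 2, 4, 8; μ(8/d) for each: 0, 0, -1, 1.
Σ = − 7^4 + 7^8 = 5762400.
N = 5762400/8 = 720300.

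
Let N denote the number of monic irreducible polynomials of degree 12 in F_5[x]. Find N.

The number of monic irreducibles of degree 12 over GF(5) is (1/12)·Σ_{d∣12} μ(12/d) 5^d.
Divisors of 12: 1, 2, 3, 4, 6, 12; μ(12/d) for each: 0, 1, 0, -1, -1, 1.
Σ = 5^2 − 5^4 − 5^6 + 5^12 = 244124400.
N = 244124400/12 = 20343700.

20343700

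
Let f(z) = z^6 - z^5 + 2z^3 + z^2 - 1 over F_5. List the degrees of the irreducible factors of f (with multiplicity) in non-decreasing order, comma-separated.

Roots in F_5: f(0) = 4; f(1) = 2; f(2) = 1; f(3) = 3; f(4) = 0 → root.
Linear factors from roots: (z + 1).
Complete factorization: f(z) = (z + 1)·(z^2 - 2z - 2)·(z^3 - z - 2).
Factor degrees with multiplicity: 1 + 2 + 3 = 6.

1, 2, 3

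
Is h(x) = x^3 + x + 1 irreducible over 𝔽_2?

Yes

Check for roots in 𝔽_2: h(0) = 1; h(1) = 1.
No roots. A degree-3 polynomial over a field with no linear factor is irreducible.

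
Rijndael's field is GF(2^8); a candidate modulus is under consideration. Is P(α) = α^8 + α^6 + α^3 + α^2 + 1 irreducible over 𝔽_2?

Yes

Check for roots in 𝔽_2: P(0) = 1; P(1) = 1.
No roots, so no linear factors.
Monic irreducibles of degree 2 over GF(2): α^2 + α + 1.
None of them divide P (all give nonzero remainder).
Monic irreducibles of degree 3 over GF(2): α^3 + α + 1, α^3 + α^2 + 1.
None of them divide P (all give nonzero remainder).
Monic irreducibles of degree 4 over GF(2): α^4 + α + 1, α^4 + α^3 + 1, α^4 + α^3 + α^2 + α + 1.
None of them divide P (all give nonzero remainder).
No irreducible factor of degree ≤ 4 exists, so P is irreducible over GF(2).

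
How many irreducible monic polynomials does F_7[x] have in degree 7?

x^(7^7) − x is the product of all monic irreducibles of degree dividing 7; Möbius inversion gives N = (1/7) Σ μ(7/d)·7^d.
Divisors of 7: 1, 7; μ(7/d) for each: -1, 1.
Σ = − 7^1 + 7^7 = 823536.
N = 823536/7 = 117648.

117648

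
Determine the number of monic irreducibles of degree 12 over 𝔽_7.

1153430600

By the necklace-counting formula, N_7(12) = (1/12) Σ_{d|12} μ(12/d)·7^d.
Divisors of 12: 1, 2, 3, 4, 6, 12; μ(12/d) for each: 0, 1, 0, -1, -1, 1.
Σ = 7^2 − 7^4 − 7^6 + 7^12 = 13841167200.
N = 13841167200/12 = 1153430600.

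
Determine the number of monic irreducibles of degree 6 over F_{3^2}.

88440

Gauss's count: N_{9}(6) = (1/6) Σ_{d|6} μ(6/d)·9^d.
Divisors of 6: 1, 2, 3, 6; μ(6/d) for each: 1, -1, -1, 1.
Σ = 9^1 − 9^2 − 9^3 + 9^6 = 530640.
N = 530640/6 = 88440.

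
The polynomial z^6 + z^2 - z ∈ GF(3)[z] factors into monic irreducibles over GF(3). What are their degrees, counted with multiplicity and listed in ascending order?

1, 1, 1, 3

Write g(z) = z^6 + z^2 - z.
Roots in GF(3): g(0) = 0 → root; g(1) = 1; g(2) = 0 → root.
Linear factors from roots: (z), (z + 1).
Complete factorization: g(z) = (z)·(z + 1)^2·(z^3 + z^2 - 1).
Factor degrees with multiplicity: 1 + 1 + 1 + 3 = 6.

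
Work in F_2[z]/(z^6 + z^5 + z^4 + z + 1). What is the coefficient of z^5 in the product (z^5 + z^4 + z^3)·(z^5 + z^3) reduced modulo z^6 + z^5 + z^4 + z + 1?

Multiply in F_2[z]: (z^5 + z^4 + z^3)·(z^5 + z^3) = z^10 + z^9 + z^7 + z^6.
Reduce using z^6 ≡ z^5 + z^4 + z + 1 (mod z^6 + z^5 + z^4 + z + 1).
Reduced: z^5 + z^4 + z^3 + z^2.

1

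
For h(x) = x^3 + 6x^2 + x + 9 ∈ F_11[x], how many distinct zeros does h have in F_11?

1

Evaluate at each of the 11 elements of F_11:
h(0) = 9; h(1) = 6; h(2) = 10; h(3) = 5; h(4) = 8; h(5) = 3; h(6) = 7; h(7) = 4; h(8) = 0 → root; h(9) = 1; h(10) = 2.
Roots: {8}.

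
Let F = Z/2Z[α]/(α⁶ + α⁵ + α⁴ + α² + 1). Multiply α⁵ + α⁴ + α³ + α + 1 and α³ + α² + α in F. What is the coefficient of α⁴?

0

Multiply in Z/2Z[α]: (α⁵ + α⁴ + α³ + α + 1)·(α³ + α² + α) = α⁸ + α⁶ + α.
Reduce using α⁶ ≡ α⁵ + α⁴ + α² + 1 (mod α⁶ + α⁵ + α⁴ + α² + 1).
Reduced: α³ + 1.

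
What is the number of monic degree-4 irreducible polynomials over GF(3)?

The number of monic irreducibles of degree 4 over GF(3) is (1/4)·Σ_{d∣4} μ(4/d) 3^d.
Divisors of 4: 1, 2, 4; μ(4/d) for each: 0, -1, 1.
Σ = − 3^2 + 3^4 = 72.
N = 72/4 = 18.

18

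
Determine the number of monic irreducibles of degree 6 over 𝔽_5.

By the necklace-counting formula, N_5(6) = (1/6) Σ_{d|6} μ(6/d)·5^d.
Divisors of 6: 1, 2, 3, 6; μ(6/d) for each: 1, -1, -1, 1.
Σ = 5^1 − 5^2 − 5^3 + 5^6 = 15480.
N = 15480/6 = 2580.

2580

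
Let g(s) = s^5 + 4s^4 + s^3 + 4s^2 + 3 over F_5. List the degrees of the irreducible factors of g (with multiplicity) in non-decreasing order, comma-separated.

Roots in F_5: g(0) = 3; g(1) = 3; g(2) = 3; g(3) = 3; g(4) = 4.
Complete factorization: g(s) = (s^5 + 4s^4 + s^3 + 4s^2 + 3).
Factor degrees with multiplicity: 5 = 5.

5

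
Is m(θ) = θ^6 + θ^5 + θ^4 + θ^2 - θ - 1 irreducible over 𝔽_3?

Check for roots in 𝔽_3: m(0) = 2; m(1) = 2; m(2) = 2.
No roots, so no linear factors.
Monic irreducibles of degree 2 over GF(3): θ^2 + 1, θ^2 + θ - 1, θ^2 - θ - 1.
None of them divide m (all give nonzero remainder).
Degree-3 irreducible divisors: test the 8 monic irreducibles of degree 3 over GF(3).
None of them divide m (all give nonzero remainder).
No irreducible factor of degree ≤ 3 exists, so m is irreducible over GF(3).

Yes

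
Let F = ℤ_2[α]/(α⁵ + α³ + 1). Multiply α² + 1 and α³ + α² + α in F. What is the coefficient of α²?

1

Multiply in ℤ_2[α]: (α² + 1)·(α³ + α² + α) = α⁵ + α⁴ + α² + α.
Reduce using α⁵ ≡ α³ + 1 (mod α⁵ + α³ + 1).
Reduced: α⁴ + α³ + α² + α + 1.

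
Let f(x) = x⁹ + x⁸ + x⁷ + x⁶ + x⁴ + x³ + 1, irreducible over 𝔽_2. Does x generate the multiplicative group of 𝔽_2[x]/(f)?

Yes

|GF(2^9)^×| = 2^9 − 1 = 511. Prime factorization: 511 = 7·73.
f is primitive ⇔ x has order 511 in GF(2)[x]/(f), i.e. x^(511/q) ≠ 1 for each prime q | 511.
x^(73) mod f = x⁸ + x⁷ + x⁶ + x³ + x + 1.
x^(7) mod f = x⁷.
None equal 1, so x has full order 511; f is primitive.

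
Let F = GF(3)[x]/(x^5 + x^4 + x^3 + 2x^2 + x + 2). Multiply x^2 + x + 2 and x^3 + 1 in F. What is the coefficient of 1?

Multiply in GF(3)[x]: (x^2 + x + 2)·(x^3 + 1) = x^5 + x^4 + 2x^3 + x^2 + x + 2.
Reduce using x^5 ≡ 2x^4 + 2x^3 + x^2 + 2x + 1 (mod x^5 + x^4 + x^3 + 2x^2 + x + 2).
Reduced: x^3 + 2x^2.

0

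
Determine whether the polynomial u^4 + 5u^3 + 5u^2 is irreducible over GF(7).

No

Write m(u) = u^4 + 5u^3 + 5u^2.
Check for roots in GF(7): m(0) = 0 → root; m(1) = 4; m(2) = 6; m(3) = 2; m(4) = 5; m(5) = 3; m(6) = 1.
m(0) = 0, so (u) divides m(u); m is reducible.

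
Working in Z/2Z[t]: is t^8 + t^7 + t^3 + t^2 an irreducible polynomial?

Write m(t) = t^8 + t^7 + t^3 + t^2.
Check for roots in Z/2Z: m(0) = 0 → root; m(1) = 0 → root.
m(0) = 0, so (t) divides m(t); m is reducible.

No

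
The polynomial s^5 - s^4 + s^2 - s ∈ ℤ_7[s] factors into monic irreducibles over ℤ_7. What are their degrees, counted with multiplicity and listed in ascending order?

Write h(s) = s^5 - s^4 + s^2 - s.
Linear factors from roots: (s), (s - 1), (s - 3), (s + 2), (s + 1).
Complete factorization: h(s) = (s)·(s + 1)·(s + 2)·(s - 3)·(s - 1).
Factor degrees with multiplicity: 1 + 1 + 1 + 1 + 1 = 5.

1, 1, 1, 1, 1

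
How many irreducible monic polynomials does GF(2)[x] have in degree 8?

The number of monic irreducibles of degree 8 over GF(2) is (1/8)·Σ_{d∣8} μ(8/d) 2^d.
Divisors of 8: 1, 2, 4, 8; μ(8/d) for each: 0, 0, -1, 1.
Σ = − 2^4 + 2^8 = 240.
N = 240/8 = 30.

30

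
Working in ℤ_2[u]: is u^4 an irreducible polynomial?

No

Write m(u) = u^4.
Check for roots in ℤ_2: m(0) = 0 → root; m(1) = 1.
m(0) = 0, so (u) divides m(u); m is reducible.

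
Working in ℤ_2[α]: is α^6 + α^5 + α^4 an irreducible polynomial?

Write m(α) = α^6 + α^5 + α^4.
Check for roots in ℤ_2: m(0) = 0 → root; m(1) = 1.
m(0) = 0, so (α) divides m(α); m is reducible.

No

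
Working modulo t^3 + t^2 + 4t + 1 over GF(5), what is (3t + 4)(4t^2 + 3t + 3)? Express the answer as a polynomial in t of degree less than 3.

3t^2 + 3t

Multiply in GF(5)[t]: (3t + 4)·(4t^2 + 3t + 3) = 2t^3 + t + 2.
Reduce using t^3 ≡ 4t^2 + t + 4 (mod t^3 + t^2 + 4t + 1).
Reduced: 3t^2 + 3t.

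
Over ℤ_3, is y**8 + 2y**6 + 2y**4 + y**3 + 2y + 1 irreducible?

No

Write h(y) = y**8 + 2y**6 + 2y**4 + y**3 + 2y + 1.
Check for roots in ℤ_3: h(0) = 1; h(1) = 0 → root; h(2) = 0 → root.
h(1) = 0, so (y − 1) divides h(y); h is reducible.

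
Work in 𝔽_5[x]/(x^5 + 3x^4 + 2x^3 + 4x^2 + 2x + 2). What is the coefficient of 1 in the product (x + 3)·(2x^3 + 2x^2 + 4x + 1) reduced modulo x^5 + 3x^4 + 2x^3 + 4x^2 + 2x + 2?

3

Multiply in 𝔽_5[x]: (x + 3)·(2x^3 + 2x^2 + 4x + 1) = 2x^4 + 3x^3 + 3x + 3.
Reduced: 2x^4 + 3x^3 + 3x + 3.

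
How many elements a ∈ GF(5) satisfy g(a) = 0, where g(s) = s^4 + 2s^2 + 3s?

Evaluate at each of the 5 elements of GF(5):
g(0) = 0 → root; g(1) = 1; g(2) = 0 → root; g(3) = 3; g(4) = 0 → root.
Roots: {0, 2, 4}.

3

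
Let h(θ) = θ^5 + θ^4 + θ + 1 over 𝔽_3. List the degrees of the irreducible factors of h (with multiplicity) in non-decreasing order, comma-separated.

1, 2, 2

Roots in 𝔽_3: h(0) = 1; h(1) = 1; h(2) = 0 → root.
Linear factors from roots: (θ + 1).
Complete factorization: h(θ) = (θ + 1)·(θ^2 + θ - 1)·(θ^2 - θ - 1).
Factor degrees with multiplicity: 1 + 2 + 2 = 5.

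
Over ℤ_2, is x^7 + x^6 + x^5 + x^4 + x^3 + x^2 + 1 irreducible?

Write g(x) = x^7 + x^6 + x^5 + x^4 + x^3 + x^2 + 1.
Check for roots in ℤ_2: g(0) = 1; g(1) = 1.
No roots, so no linear factors.
Monic irreducibles of degree 2 over GF(2): x^2 + x + 1.
None of them divide g (all give nonzero remainder).
Monic irreducibles of degree 3 over GF(2): x^3 + x + 1, x^3 + x^2 + 1.
None of them divide g (all give nonzero remainder).
No irreducible factor of degree ≤ 3 exists, so g is irreducible over GF(2).

Yes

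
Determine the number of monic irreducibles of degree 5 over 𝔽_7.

3360

By the necklace-counting formula, N_7(5) = (1/5) Σ_{d|5} μ(5/d)·7^d.
Divisors of 5: 1, 5; μ(5/d) for each: -1, 1.
Σ = − 7^1 + 7^5 = 16800.
N = 16800/5 = 3360.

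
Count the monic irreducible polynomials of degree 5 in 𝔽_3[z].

48

The number of monic irreducibles of degree 5 over GF(3) is (1/5)·Σ_{d∣5} μ(5/d) 3^d.
Divisors of 5: 1, 5; μ(5/d) for each: -1, 1.
Σ = − 3^1 + 3^5 = 240.
N = 240/5 = 48.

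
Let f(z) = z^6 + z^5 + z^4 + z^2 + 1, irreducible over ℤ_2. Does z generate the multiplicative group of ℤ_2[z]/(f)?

|GF(2^6)^×| = 2^6 − 1 = 63. Prime factorization: 63 = 3^2·7.
f is primitive ⇔ z has order 63 in GF(2)[z]/(f), i.e. z^(63/q) ≠ 1 for each prime q | 63.
z^(21) mod f = 1
z^(9) mod f = z^3 + 1.
Since z^(21) = 1, the order of z divides 21 < 63; not primitive.

No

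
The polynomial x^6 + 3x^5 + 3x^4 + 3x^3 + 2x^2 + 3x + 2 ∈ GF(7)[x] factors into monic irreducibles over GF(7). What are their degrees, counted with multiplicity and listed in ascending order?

Write f(x) = x^6 + 3x^5 + 3x^4 + 3x^3 + 2x^2 + 3x + 2.
Complete factorization: f(x) = (x^2 + 3x + 1)·(x^2 + 3x - 1)·(x^2 - 3x - 2).
Factor degrees with multiplicity: 2 + 2 + 2 = 6.

2, 2, 2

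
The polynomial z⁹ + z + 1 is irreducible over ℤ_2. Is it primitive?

Write f(z) = z⁹ + z + 1.
|GF(2^9)^×| = 2^9 − 1 = 511. Prime factorization: 511 = 7·73.
f is primitive ⇔ z has order 511 in GF(2)[z]/(f), i.e. z^(511/q) ≠ 1 for each prime q | 511.
z^(73) mod f = 1
z^(7) mod f = z⁷.
Since z^(73) = 1, the order of z divides 73 < 511; not primitive.

No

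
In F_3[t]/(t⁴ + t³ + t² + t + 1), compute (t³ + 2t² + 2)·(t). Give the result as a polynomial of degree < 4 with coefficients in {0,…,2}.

Multiply in F_3[t]: (t³ + 2t² + 2)·(t) = t⁴ + 2t³ + 2t.
Reduce using t⁴ ≡ 2t³ + 2t² + 2t + 2 (mod t⁴ + t³ + t² + t + 1).
Reduced: t³ + 2t² + t + 2.

t^3 + 2t^2 + t + 2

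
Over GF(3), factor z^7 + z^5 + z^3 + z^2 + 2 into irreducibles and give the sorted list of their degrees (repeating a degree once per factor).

Write h(z) = z^7 + z^5 + z^3 + z^2 + 2.
Roots in GF(3): h(0) = 2; h(1) = 0 → root; h(2) = 0 → root.
Linear factors from roots: (z + 2), (z + 1).
Complete factorization: h(z) = (z + 1)·(z + 2)·(z^2 + 2z + 2)·(z^3 + z^2 + z + 2).
Factor degrees with multiplicity: 1 + 1 + 2 + 3 = 7.

1, 1, 2, 3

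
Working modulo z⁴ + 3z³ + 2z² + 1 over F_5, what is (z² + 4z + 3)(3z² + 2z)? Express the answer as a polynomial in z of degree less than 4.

Multiply in F_5[z]: (z² + 4z + 3)·(3z² + 2z) = 3z⁴ + 4z³ + 2z² + z.
Reduce using z⁴ ≡ 2z³ + 3z² + 4 (mod z⁴ + 3z³ + 2z² + 1).
Reduced: z² + z + 2.

z^2 + z + 2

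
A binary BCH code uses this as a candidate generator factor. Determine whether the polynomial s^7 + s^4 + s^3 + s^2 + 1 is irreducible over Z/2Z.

Yes

Write g(s) = s^7 + s^4 + s^3 + s^2 + 1.
Check for roots in Z/2Z: g(0) = 1; g(1) = 1.
No roots, so no linear factors.
Monic irreducibles of degree 2 over GF(2): s^2 + s + 1.
None of them divide g (all give nonzero remainder).
Monic irreducibles of degree 3 over GF(2): s^3 + s + 1, s^3 + s^2 + 1.
None of them divide g (all give nonzero remainder).
No irreducible factor of degree ≤ 3 exists, so g is irreducible over GF(2).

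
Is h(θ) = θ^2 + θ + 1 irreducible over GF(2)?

Yes

Check for roots in GF(2): h(0) = 1; h(1) = 1.
No roots. A degree-2 polynomial over a field with no linear factor is irreducible.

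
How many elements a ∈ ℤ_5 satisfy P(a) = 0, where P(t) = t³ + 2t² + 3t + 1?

Evaluate at each of the 5 elements of ℤ_5:
P(0) = 1; P(1) = 2; P(2) = 3; P(3) = 0 → root; P(4) = 4.
Roots: {3}.

1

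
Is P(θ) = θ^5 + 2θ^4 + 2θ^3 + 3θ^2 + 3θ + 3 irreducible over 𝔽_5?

Yes

Check for roots in 𝔽_5: P(0) = 3; P(1) = 4; P(2) = 1; P(3) = 3; P(4) = 2.
No roots, so no linear factors.
Degree-2 irreducible divisors: test the 10 monic irreducibles of degree 2 over GF(5).
None of them divide P (all give nonzero remainder).
No irreducible factor of degree ≤ 2 exists, so P is irreducible over GF(5).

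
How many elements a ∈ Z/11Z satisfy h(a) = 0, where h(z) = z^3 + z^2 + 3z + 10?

Evaluate at each of the 11 elements of Z/11Z:
h(0) = 10; h(1) = 4; h(2) = 6; h(3) = 0 → root; h(4) = 3; h(5) = 10; h(6) = 5; h(7) = 5; h(8) = 5; h(9) = 0 → root; h(10) = 7.
Roots: {3, 9}.

2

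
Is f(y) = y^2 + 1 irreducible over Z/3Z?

Check for roots in Z/3Z: f(0) = 1; f(1) = 2; f(2) = 2.
No roots. A degree-2 polynomial over a field with no linear factor is irreducible.

Yes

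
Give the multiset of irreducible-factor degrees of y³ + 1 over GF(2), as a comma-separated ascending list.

Write h(y) = y³ + 1.
Roots in GF(2): h(0) = 1; h(1) = 0 → root.
Linear factors from roots: (y + 1).
Complete factorization: h(y) = (y + 1)·(y² + y + 1).
Factor degrees with multiplicity: 1 + 2 = 3.

1, 2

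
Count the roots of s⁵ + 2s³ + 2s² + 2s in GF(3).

Write f(s) = s⁵ + 2s³ + 2s² + 2s.
Evaluate at each of the 3 elements of GF(3):
f(0) = 0 → root; f(1) = 1; f(2) = 0 → root.
Roots: {0, 2}.

2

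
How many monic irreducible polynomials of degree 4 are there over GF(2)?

Gauss's count: N_{2}(4) = (1/4) Σ_{d|4} μ(4/d)·2^d.
Divisors of 4: 1, 2, 4; μ(4/d) for each: 0, -1, 1.
Σ = − 2^2 + 2^4 = 12.
N = 12/4 = 3.

3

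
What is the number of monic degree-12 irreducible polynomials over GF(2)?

335

x^(2^12) − x is the product of all monic irreducibles of degree dividing 12; Möbius inversion gives N = (1/12) Σ μ(12/d)·2^d.
Divisors of 12: 1, 2, 3, 4, 6, 12; μ(12/d) for each: 0, 1, 0, -1, -1, 1.
Σ = 2^2 − 2^4 − 2^6 + 2^12 = 4020.
N = 4020/12 = 335.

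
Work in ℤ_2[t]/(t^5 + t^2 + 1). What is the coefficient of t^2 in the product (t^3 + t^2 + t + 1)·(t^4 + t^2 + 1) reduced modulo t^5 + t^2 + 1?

Multiply in ℤ_2[t]: (t^3 + t^2 + t + 1)·(t^4 + t^2 + 1) = t^7 + t^6 + t + 1.
Reduce using t^5 ≡ t^2 + 1 (mod t^5 + t^2 + 1).
Reduced: t^4 + t^3 + t^2 + 1.

1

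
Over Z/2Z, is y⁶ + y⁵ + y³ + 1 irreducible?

Write g(y) = y⁶ + y⁵ + y³ + 1.
Check for roots in Z/2Z: g(0) = 1; g(1) = 0 → root.
g(1) = 0, so (y − 1) divides g(y); g is reducible.

No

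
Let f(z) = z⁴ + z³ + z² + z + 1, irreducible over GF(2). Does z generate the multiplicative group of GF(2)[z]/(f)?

No

|GF(2^4)^×| = 2^4 − 1 = 15. Prime factorization: 15 = 3·5.
f is primitive ⇔ z has order 15 in GF(2)[z]/(f), i.e. z^(15/q) ≠ 1 for each prime q | 15.
z^(5) mod f = 1
z^(3) mod f = z³.
Since z^(5) = 1, the order of z divides 5 < 15; not primitive.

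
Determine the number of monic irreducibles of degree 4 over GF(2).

By the necklace-counting formula, N_2(4) = (1/4) Σ_{d|4} μ(4/d)·2^d.
Divisors of 4: 1, 2, 4; μ(4/d) for each: 0, -1, 1.
Σ = − 2^2 + 2^4 = 12.
N = 12/4 = 3.

3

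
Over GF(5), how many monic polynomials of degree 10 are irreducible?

x^(5^10) − x is the product of all monic irreducibles of degree dividing 10; Möbius inversion gives N = (1/10) Σ μ(10/d)·5^d.
Divisors of 10: 1, 2, 5, 10; μ(10/d) for each: 1, -1, -1, 1.
Σ = 5^1 − 5^2 − 5^5 + 5^10 = 9762480.
N = 9762480/10 = 976248.

976248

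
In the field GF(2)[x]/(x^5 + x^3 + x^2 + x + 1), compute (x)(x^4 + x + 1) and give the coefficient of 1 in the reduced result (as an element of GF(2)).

Multiply in GF(2)[x]: (x)·(x^4 + x + 1) = x^5 + x^2 + x.
Reduce using x^5 ≡ x^3 + x^2 + x + 1 (mod x^5 + x^3 + x^2 + x + 1).
Reduced: x^3 + 1.

1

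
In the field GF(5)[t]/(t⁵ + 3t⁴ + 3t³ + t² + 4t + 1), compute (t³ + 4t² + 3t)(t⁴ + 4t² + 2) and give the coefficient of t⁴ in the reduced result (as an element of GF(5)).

4

Multiply in GF(5)[t]: (t³ + 4t² + 3t)·(t⁴ + 4t² + 2) = t⁷ + 4t⁶ + 2t⁵ + t⁴ + 4t³ + 3t² + t.
Reduce using t⁵ ≡ 2t⁴ + 2t³ + 4t² + t + 4 (mod t⁵ + 3t⁴ + 3t³ + t² + 4t + 1).
Reduced: 4t⁴ + t³ + 2t² + t + 4.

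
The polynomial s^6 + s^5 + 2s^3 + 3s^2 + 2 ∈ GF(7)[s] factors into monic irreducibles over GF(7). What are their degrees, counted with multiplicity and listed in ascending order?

1, 1, 2, 2

Write g(s) = s^6 + s^5 + 2s^3 + 3s^2 + 2.
Linear factors from roots: (s - 2).
Complete factorization: g(s) = (s - 2)^2·(s^2 + 2s - 2)·(s^2 + 3s - 2).
Factor degrees with multiplicity: 1 + 1 + 2 + 2 = 6.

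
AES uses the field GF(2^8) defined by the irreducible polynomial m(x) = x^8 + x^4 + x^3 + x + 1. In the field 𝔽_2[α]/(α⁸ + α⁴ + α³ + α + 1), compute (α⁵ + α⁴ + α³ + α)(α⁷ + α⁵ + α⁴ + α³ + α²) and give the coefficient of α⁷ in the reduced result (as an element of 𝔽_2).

Multiply in 𝔽_2[α]: (α⁵ + α⁴ + α³ + α)·(α⁷ + α⁵ + α⁴ + α³ + α²) = α¹² + α¹¹ + α⁷ + α⁶ + α⁴ + α³.
Reduce using α⁸ ≡ α⁴ + α³ + α + 1 (mod α⁸ + α⁴ + α³ + α + 1).
Reduced: α⁷ + α⁵ + α³ + α + 1.

1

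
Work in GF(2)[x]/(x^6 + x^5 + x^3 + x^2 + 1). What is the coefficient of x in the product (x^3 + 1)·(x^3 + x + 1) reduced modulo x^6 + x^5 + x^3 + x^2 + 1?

Multiply in GF(2)[x]: (x^3 + 1)·(x^3 + x + 1) = x^6 + x^4 + x + 1.
Reduce using x^6 ≡ x^5 + x^3 + x^2 + 1 (mod x^6 + x^5 + x^3 + x^2 + 1).
Reduced: x^5 + x^4 + x^3 + x^2 + x.

1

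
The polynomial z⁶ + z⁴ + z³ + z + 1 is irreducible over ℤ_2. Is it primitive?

Yes

Write f(z) = z⁶ + z⁴ + z³ + z + 1.
|GF(2^6)^×| = 2^6 − 1 = 63. Prime factorization: 63 = 3^2·7.
f is primitive ⇔ z has order 63 in GF(2)[z]/(f), i.e. z^(63/q) ≠ 1 for each prime q | 63.
z^(21) mod f = z³ + z² + z.
z^(9) mod f = z⁵ + z⁴ + z² + 1.
None equal 1, so z has full order 63; f is primitive.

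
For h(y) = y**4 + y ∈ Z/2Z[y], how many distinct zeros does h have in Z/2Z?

Evaluate at each of the 2 elements of Z/2Z:
h(0) = 0 → root; h(1) = 0 → root.
Roots: {0, 1}.

2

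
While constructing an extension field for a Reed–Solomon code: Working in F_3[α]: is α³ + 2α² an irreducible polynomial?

No

Write m(α) = α³ + 2α².
Check for roots in F_3: m(0) = 0 → root; m(1) = 0 → root; m(2) = 1.
m(0) = 0, so (α) divides m(α); m is reducible.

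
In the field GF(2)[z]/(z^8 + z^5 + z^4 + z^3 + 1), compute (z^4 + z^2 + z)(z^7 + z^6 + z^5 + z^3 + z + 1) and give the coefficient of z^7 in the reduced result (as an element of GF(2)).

Multiply in GF(2)[z]: (z^4 + z^2 + z)·(z^7 + z^6 + z^5 + z^3 + z + 1) = z^11 + z^10 + z^7 + z^6 + z^3 + z.
Reduce using z^8 ≡ z^5 + z^4 + z^3 + 1 (mod z^8 + z^5 + z^4 + z^3 + 1).
Reduced: z^7 + z^6 + z^4 + z^3 + z^2 + z + 1.

1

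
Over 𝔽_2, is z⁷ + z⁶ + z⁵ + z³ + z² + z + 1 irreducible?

Write h(z) = z⁷ + z⁶ + z⁵ + z³ + z² + z + 1.
Check for roots in 𝔽_2: h(0) = 1; h(1) = 1.
No roots, so no linear factors.
Monic irreducibles of degree 2 over GF(2): z² + z + 1.
None of them divide h (all give nonzero remainder).
Monic irreducibles of degree 3 over GF(2): z³ + z + 1, z³ + z² + 1.
None of them divide h (all give nonzero remainder).
No irreducible factor of degree ≤ 3 exists, so h is irreducible over GF(2).

Yes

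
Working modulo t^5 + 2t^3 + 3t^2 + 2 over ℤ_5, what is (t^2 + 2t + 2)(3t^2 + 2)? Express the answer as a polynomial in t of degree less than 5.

3t^4 + t^3 + 3t^2 + 4t + 4

Multiply in ℤ_5[t]: (t^2 + 2t + 2)·(3t^2 + 2) = 3t^4 + t^3 + 3t^2 + 4t + 4.
Reduced: 3t^4 + t^3 + 3t^2 + 4t + 4.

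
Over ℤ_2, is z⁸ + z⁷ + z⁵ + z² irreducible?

Write P(z) = z⁸ + z⁷ + z⁵ + z².
Check for roots in ℤ_2: P(0) = 0 → root; P(1) = 0 → root.
P(0) = 0, so (z) divides P(z); P is reducible.

No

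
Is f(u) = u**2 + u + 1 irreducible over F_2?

Check for roots in F_2: f(0) = 1; f(1) = 1.
No roots. A degree-2 polynomial over a field with no linear factor is irreducible.

Yes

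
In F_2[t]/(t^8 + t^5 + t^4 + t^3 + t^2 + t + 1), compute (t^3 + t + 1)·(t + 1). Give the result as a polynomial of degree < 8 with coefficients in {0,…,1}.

Multiply in F_2[t]: (t^3 + t + 1)·(t + 1) = t^4 + t^3 + t^2 + 1.
Reduced: t^4 + t^3 + t^2 + 1.

t^4 + t^3 + t^2 + 1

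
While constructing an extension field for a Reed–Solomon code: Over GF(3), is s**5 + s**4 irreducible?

No

Write P(s) = s**5 + s**4.
Check for roots in GF(3): P(0) = 0 → root; P(1) = 2; P(2) = 0 → root.
P(0) = 0, so (s) divides P(s); P is reducible.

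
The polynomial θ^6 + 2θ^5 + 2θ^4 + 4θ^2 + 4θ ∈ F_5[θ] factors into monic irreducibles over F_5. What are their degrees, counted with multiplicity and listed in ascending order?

1, 1, 2, 2

Write f(θ) = θ^6 + 2θ^5 + 2θ^4 + 4θ^2 + 4θ.
Roots in F_5: f(0) = 0 → root; f(1) = 3; f(2) = 4; f(3) = 0 → root; f(4) = 1.
Linear factors from roots: (θ), (θ + 2).
Complete factorization: f(θ) = (θ)·(θ + 2)·(θ^2 + θ + 1)·(θ^2 + 4θ + 2).
Factor degrees with multiplicity: 1 + 1 + 2 + 2 = 6.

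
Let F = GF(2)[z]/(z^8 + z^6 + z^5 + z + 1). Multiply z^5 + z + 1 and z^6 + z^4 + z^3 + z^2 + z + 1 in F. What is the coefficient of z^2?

0

Multiply in GF(2)[z]: (z^5 + z + 1)·(z^6 + z^4 + z^3 + z^2 + z + 1) = z^11 + z^9 + z^8 + 1.
Reduce using z^8 ≡ z^6 + z^5 + z + 1 (mod z^8 + z^6 + z^5 + z + 1).
Reduced: z^4 + z^3 + 1.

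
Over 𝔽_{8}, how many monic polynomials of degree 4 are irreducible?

Gauss's count: N_{8}(4) = (1/4) Σ_{d|4} μ(4/d)·8^d.
Divisors of 4: 1, 2, 4; μ(4/d) for each: 0, -1, 1.
Σ = − 8^2 + 8^4 = 4032.
N = 4032/4 = 1008.

1008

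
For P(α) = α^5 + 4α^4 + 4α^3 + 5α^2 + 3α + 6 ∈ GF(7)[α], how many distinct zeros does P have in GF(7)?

Evaluate at each of the 7 elements of GF(7):
P(0) = 6; P(1) = 2; P(2) = 6; P(3) = 0 → root; P(4) = 1; P(5) = 6; P(6) = 0 → root.
Roots: {3, 6}.

2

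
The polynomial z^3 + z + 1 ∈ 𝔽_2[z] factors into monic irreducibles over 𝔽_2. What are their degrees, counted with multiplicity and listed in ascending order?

3

Write h(z) = z^3 + z + 1.
Roots in 𝔽_2: h(0) = 1; h(1) = 1.
Complete factorization: h(z) = (z^3 + z + 1).
Factor degrees with multiplicity: 3 = 3.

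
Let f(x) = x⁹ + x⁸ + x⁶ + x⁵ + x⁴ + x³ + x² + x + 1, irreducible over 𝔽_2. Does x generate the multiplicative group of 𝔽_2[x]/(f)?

Yes

|GF(2^9)^×| = 2^9 − 1 = 511. Prime factorization: 511 = 7·73.
f is primitive ⇔ x has order 511 in GF(2)[x]/(f), i.e. x^(511/q) ≠ 1 for each prime q | 511.
x^(73) mod f = x⁸ + x⁷ + x⁶ + x² + x + 1.
x^(7) mod f = x⁷.
None equal 1, so x has full order 511; f is primitive.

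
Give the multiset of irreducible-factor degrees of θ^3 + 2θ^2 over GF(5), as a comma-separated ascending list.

Write h(θ) = θ^3 + 2θ^2.
Roots in GF(5): h(0) = 0 → root; h(1) = 3; h(2) = 1; h(3) = 0 → root; h(4) = 1.
Linear factors from roots: (θ), (θ + 2).
Complete factorization: h(θ) = (θ + 2)·(θ)^2.
Factor degrees with multiplicity: 1 + 1 + 1 = 3.

1, 1, 1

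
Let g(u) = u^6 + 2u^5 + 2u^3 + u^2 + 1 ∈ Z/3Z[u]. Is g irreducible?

Check for roots in Z/3Z: g(0) = 1; g(1) = 1; g(2) = 2.
No roots, so no linear factors.
Monic irreducibles of degree 2 over GF(3): u^2 + 1, u^2 + u + 2, u^2 + 2u + 2.
None of them divide g (all give nonzero remainder).
Degree-3 irreducible divisors: test the 8 monic irreducibles of degree 3 over GF(3).
None of them divide g (all give nonzero remainder).
No irreducible factor of degree ≤ 3 exists, so g is irreducible over GF(3).

Yes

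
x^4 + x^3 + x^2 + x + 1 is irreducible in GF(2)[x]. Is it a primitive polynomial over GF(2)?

Write f(x) = x^4 + x^3 + x^2 + x + 1.
|GF(2^4)^×| = 2^4 − 1 = 15. Prime factorization: 15 = 3·5.
f is primitive ⇔ x has order 15 in GF(2)[x]/(f), i.e. x^(15/q) ≠ 1 for each prime q | 15.
x^(5) mod f = 1
x^(3) mod f = x^3.
Since x^(5) = 1, the order of x divides 5 < 15; not primitive.

No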